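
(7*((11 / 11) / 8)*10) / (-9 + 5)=-35 / 16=-2.19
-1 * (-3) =3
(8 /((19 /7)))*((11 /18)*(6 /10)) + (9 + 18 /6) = 13.08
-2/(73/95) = -190/73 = -2.60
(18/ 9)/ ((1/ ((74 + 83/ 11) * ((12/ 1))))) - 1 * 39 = 21099/ 11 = 1918.09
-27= -27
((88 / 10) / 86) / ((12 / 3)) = 11 / 430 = 0.03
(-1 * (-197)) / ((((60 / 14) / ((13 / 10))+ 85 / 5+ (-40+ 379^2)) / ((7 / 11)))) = 0.00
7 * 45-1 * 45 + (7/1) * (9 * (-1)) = 207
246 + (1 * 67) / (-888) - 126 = 106493 / 888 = 119.92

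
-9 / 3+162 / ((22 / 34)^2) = 46455 / 121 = 383.93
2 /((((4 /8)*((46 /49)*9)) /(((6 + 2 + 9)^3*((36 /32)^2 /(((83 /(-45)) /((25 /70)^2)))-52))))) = -266437045477 /2199168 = -121153.57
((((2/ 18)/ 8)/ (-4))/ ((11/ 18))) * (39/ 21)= -0.01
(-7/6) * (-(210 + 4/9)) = 6629/27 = 245.52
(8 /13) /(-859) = -8 /11167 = -0.00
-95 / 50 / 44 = -0.04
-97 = -97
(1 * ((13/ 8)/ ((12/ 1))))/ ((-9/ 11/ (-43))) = 6149/ 864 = 7.12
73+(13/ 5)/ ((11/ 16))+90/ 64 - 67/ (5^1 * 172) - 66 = 916497/ 75680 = 12.11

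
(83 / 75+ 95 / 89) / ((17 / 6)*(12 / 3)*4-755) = -14512 / 4737025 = -0.00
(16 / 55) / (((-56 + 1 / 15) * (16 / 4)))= -12 / 9229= -0.00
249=249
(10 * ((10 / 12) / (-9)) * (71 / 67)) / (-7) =1775 / 12663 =0.14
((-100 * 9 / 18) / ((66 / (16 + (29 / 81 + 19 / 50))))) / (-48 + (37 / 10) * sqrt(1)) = 338945 / 1184139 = 0.29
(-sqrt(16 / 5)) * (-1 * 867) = 3468 * sqrt(5) / 5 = 1550.94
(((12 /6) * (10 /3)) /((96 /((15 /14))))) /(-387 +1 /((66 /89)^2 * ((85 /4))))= -771375 /4011250208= -0.00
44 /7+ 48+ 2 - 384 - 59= -2707 /7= -386.71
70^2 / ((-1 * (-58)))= 2450 / 29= 84.48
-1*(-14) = 14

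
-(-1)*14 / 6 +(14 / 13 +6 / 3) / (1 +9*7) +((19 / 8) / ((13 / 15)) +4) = 1423 / 156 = 9.12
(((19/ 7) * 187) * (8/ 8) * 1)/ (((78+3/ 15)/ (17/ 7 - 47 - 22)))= -486970/ 1127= -432.09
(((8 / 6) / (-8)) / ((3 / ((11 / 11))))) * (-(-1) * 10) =-5 / 9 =-0.56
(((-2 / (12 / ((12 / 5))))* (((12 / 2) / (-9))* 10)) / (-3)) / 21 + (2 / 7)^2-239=-316145 / 1323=-238.96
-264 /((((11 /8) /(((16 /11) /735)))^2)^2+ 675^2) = -23622320128 /20853090688501996875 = -0.00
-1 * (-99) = 99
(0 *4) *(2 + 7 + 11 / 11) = 0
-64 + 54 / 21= -430 / 7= -61.43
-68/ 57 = -1.19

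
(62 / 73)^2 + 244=1304120 / 5329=244.72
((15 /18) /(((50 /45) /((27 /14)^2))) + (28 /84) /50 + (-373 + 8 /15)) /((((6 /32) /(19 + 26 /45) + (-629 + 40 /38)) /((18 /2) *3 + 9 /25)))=27652549262172 /1716804945625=16.11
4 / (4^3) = 1 / 16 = 0.06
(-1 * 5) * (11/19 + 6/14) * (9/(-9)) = 670/133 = 5.04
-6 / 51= -2 / 17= -0.12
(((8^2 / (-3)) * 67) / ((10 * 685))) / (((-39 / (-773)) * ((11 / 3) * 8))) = -207164 / 1469325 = -0.14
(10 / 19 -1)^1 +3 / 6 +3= 115 / 38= 3.03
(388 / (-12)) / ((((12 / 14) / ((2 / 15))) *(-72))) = 679 / 9720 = 0.07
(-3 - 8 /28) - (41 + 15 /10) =-641 /14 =-45.79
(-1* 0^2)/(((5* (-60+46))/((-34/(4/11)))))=0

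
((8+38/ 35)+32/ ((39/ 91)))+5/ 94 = 83.81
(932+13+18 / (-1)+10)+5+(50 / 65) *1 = 12256 / 13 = 942.77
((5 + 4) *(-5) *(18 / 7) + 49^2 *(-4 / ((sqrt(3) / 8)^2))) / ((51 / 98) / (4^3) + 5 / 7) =-3857299712 / 13593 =-283771.04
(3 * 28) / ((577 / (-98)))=-8232 / 577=-14.27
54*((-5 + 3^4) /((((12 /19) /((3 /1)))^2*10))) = 185193 /20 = 9259.65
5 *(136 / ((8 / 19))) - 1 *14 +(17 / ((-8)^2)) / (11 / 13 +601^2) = 481132417757 / 300519936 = 1601.00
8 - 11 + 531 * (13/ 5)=6888/ 5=1377.60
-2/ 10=-1/ 5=-0.20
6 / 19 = 0.32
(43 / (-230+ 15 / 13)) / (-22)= 559 / 65450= 0.01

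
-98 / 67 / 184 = -49 / 6164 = -0.01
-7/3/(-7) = 1/3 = 0.33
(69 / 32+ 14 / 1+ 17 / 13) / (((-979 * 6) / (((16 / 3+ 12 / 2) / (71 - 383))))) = 0.00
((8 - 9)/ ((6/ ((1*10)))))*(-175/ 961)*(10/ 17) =8750/ 49011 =0.18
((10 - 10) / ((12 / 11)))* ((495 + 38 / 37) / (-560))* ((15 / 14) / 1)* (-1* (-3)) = 0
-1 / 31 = -0.03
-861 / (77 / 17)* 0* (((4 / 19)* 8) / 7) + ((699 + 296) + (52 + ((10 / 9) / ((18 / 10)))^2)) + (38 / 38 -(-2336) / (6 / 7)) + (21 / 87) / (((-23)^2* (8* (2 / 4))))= 1519332185687 / 402609204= 3773.71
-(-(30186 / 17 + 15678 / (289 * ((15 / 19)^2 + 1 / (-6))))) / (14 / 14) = 1894.46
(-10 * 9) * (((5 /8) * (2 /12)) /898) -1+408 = 2923813 /7184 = 406.99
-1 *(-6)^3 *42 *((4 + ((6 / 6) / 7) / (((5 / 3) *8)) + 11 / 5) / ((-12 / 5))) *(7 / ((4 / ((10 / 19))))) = -1643355 / 76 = -21623.09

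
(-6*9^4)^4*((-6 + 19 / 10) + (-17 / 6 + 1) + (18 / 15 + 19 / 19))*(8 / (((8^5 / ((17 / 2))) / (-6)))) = 17861261600342895399 / 160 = 111632885002143096.24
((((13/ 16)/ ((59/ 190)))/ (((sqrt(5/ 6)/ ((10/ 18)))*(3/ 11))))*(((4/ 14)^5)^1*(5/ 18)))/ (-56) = -0.00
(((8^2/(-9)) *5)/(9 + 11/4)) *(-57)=24320/141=172.48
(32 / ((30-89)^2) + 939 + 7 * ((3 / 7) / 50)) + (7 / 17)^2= 47244131427 / 50300450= 939.24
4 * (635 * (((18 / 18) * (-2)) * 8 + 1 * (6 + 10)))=0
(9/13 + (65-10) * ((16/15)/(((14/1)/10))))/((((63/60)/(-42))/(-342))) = 53028240/91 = 582727.91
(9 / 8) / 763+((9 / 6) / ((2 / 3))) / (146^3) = 14011479 / 9498239072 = 0.00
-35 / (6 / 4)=-23.33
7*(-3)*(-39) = 819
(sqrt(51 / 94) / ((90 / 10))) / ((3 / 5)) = 5 * sqrt(4794) / 2538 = 0.14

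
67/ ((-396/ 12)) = -67/ 33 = -2.03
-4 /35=-0.11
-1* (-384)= 384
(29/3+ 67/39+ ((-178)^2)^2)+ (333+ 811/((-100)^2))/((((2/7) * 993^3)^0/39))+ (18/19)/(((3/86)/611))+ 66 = 2479646627042363/2470000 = 1003905517.02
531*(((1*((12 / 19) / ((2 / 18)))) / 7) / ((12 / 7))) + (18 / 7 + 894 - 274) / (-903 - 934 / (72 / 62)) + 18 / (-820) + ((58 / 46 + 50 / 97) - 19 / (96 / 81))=14169969672463443 / 59817980005280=236.88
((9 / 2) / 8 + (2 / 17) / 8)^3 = 3869893 / 20123648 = 0.19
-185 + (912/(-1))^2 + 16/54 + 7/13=291877502/351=831559.83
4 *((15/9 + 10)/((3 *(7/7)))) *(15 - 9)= 280/3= 93.33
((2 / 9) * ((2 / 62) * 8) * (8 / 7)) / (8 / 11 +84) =352 / 455049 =0.00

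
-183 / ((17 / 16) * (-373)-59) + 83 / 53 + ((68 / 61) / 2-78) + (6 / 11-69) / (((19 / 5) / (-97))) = 8229935611256 / 4922452645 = 1671.92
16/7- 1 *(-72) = 520/7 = 74.29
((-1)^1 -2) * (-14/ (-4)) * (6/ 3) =-21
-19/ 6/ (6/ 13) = -247/ 36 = -6.86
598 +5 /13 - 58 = 7025 /13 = 540.38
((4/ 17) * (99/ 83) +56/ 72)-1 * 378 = -376.94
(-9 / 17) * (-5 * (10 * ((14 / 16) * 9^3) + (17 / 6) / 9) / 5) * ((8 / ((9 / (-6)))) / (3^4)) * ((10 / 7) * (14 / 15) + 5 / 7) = -118497508 / 260253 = -455.32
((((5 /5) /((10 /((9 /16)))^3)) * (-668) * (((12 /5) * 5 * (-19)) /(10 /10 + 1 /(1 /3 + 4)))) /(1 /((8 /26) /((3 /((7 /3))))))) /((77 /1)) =0.07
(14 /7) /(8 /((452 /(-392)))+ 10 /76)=-8588 /29227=-0.29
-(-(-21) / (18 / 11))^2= -5929 / 36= -164.69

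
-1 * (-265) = 265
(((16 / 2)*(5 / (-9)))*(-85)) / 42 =1700 / 189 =8.99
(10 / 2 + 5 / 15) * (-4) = -64 / 3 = -21.33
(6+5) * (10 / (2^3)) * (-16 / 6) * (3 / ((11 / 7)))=-70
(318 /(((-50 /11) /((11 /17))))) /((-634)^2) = -19239 /170831300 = -0.00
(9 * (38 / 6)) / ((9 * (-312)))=-19 / 936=-0.02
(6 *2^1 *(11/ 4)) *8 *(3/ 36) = 22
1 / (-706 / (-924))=462 / 353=1.31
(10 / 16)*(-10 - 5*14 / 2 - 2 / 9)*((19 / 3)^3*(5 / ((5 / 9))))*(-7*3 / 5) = 19541291 / 72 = 271406.82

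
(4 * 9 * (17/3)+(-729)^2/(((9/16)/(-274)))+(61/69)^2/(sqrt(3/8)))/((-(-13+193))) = 21572551/15-3721 * sqrt(6)/1285470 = 1438170.06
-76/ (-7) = 76/ 7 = 10.86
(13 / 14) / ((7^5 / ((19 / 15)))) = 247 / 3529470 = 0.00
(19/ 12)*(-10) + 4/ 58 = -2743/ 174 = -15.76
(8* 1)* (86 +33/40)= 3473/5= 694.60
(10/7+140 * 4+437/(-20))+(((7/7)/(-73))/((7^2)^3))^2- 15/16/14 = 6367119129997990251/11801635119060640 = 539.51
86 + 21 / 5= 451 / 5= 90.20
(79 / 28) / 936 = 79 / 26208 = 0.00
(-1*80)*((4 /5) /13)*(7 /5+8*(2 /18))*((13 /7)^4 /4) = -3620656 /108045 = -33.51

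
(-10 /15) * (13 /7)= -26 /21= -1.24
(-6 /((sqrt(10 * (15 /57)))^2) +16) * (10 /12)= 343 /30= 11.43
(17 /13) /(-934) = -0.00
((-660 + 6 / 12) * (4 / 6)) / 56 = -1319 / 168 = -7.85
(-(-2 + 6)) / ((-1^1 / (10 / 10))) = 4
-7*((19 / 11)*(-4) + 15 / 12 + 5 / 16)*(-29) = -191023 / 176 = -1085.36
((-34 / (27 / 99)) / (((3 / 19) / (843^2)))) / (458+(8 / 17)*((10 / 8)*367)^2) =-1734299404 / 307527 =-5639.50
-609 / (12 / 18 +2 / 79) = -144333 / 164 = -880.08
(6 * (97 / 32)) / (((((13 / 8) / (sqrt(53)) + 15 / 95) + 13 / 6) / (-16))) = -7454861280 / 59001719 + 98327736 * sqrt(53) / 59001719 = -114.22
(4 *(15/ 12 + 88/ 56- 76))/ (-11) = 2049/ 77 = 26.61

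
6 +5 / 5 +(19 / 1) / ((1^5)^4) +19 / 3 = 97 / 3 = 32.33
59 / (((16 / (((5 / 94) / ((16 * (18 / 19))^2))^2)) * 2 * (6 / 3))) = 192223475 / 3890501904236544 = 0.00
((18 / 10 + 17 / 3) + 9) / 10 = 1.65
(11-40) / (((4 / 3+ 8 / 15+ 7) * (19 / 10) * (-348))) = 25 / 5054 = 0.00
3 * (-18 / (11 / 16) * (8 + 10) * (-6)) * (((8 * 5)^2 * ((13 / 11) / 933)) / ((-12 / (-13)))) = 700876800 / 37631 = 18624.98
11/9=1.22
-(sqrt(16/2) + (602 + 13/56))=-33725/56-2 * sqrt(2)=-605.06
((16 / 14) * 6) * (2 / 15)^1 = 32 / 35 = 0.91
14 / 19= 0.74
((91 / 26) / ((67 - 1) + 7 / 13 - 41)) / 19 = 91 / 12616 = 0.01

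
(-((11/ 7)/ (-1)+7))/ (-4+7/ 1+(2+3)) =-0.68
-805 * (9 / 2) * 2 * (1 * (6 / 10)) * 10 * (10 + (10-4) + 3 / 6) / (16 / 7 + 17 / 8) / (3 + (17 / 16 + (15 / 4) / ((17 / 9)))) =-312149376 / 11609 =-26888.57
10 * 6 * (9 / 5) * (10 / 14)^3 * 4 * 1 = 54000 / 343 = 157.43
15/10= 1.50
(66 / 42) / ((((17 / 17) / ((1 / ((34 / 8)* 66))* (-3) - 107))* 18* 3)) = -20011 / 6426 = -3.11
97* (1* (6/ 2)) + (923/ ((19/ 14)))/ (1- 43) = 274.81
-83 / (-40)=2.08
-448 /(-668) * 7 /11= 784 /1837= 0.43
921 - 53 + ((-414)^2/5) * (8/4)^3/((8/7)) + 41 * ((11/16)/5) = 19266243/80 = 240828.04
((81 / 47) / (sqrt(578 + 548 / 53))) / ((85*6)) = 9*sqrt(1652646) / 83048060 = 0.00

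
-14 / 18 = -7 / 9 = -0.78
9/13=0.69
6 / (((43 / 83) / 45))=22410 / 43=521.16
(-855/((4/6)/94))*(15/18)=-100462.50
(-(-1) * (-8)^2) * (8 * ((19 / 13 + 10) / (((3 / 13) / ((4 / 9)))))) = 305152 / 27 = 11301.93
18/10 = 9/5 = 1.80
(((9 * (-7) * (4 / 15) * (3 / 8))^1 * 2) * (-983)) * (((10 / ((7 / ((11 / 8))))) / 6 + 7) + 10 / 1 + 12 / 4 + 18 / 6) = 11557131 / 40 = 288928.28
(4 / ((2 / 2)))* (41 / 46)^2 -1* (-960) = 509521 / 529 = 963.18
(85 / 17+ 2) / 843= 7 / 843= 0.01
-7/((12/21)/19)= -931/4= -232.75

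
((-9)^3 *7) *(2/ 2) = -5103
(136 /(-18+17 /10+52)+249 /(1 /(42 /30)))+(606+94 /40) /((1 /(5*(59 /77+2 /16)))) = 113220301 /36960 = 3063.32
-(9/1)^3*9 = -6561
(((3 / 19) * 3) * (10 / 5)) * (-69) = -1242 / 19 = -65.37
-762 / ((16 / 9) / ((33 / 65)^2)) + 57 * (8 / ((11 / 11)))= 11678619 / 33800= 345.52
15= 15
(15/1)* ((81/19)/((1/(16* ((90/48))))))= 36450/19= 1918.42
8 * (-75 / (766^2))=-150 / 146689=-0.00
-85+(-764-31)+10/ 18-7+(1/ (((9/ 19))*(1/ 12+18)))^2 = -886.43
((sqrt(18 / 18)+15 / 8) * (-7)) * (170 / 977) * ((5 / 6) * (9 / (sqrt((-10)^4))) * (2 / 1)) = -8211 / 15632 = -0.53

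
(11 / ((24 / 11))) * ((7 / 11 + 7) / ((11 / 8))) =28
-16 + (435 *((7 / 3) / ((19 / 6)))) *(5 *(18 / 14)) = 38846 / 19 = 2044.53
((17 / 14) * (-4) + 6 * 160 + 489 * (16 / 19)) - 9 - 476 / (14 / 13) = 121819 / 133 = 915.93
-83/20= -4.15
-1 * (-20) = 20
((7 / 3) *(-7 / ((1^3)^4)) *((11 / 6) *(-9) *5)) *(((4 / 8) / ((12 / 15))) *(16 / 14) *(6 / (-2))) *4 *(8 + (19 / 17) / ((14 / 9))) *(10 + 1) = -18830625 / 17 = -1107683.82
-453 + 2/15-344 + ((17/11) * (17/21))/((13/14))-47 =-1807204/2145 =-842.52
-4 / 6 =-2 / 3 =-0.67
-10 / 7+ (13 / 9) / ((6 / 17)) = 1007 / 378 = 2.66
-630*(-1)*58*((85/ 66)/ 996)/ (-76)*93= -8023575/ 138776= -57.82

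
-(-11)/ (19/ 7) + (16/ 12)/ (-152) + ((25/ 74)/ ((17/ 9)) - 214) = -7521145/ 35853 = -209.78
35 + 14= 49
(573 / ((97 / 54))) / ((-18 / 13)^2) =32279 / 194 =166.39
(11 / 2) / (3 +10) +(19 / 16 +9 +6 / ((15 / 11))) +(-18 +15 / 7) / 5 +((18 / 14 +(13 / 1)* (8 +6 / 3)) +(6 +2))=1100189 / 7280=151.12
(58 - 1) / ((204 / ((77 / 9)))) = 1463 / 612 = 2.39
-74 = -74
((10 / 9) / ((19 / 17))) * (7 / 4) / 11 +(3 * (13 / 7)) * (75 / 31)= 11132965 / 816354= 13.64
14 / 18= 7 / 9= 0.78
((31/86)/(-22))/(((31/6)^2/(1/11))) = -9/161293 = -0.00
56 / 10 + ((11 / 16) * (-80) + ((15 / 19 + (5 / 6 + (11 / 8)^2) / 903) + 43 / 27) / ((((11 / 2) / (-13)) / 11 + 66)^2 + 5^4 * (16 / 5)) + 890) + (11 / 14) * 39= 9241168961835091 / 10606876030800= 871.24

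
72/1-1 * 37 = 35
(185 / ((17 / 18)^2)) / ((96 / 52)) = 112.34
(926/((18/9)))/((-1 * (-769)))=463/769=0.60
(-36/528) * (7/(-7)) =3/44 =0.07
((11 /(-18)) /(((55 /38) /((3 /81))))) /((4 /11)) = -209 /4860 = -0.04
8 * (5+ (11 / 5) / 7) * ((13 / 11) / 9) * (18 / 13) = 2976 / 385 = 7.73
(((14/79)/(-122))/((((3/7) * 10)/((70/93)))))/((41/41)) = -343/1344501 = -0.00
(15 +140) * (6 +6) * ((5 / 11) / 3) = 3100 / 11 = 281.82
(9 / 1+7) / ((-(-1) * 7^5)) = 16 / 16807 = 0.00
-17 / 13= -1.31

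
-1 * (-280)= 280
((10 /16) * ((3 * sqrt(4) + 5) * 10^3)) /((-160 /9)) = -12375 /32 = -386.72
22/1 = 22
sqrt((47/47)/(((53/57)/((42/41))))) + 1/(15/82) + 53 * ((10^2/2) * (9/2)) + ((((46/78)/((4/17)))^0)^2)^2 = 3 * sqrt(578018)/2173 + 178972/15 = 11932.52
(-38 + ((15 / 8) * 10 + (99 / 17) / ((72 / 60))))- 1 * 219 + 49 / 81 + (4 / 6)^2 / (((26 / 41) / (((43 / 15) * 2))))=-81905627 / 358020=-228.77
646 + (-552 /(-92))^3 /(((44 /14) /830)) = 634586 /11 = 57689.64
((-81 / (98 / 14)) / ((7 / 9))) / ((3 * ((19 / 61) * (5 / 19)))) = -14823 / 245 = -60.50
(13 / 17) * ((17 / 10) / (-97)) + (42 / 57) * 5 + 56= 1099733 / 18430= 59.67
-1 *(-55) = 55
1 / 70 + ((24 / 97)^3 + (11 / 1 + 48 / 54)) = 6852843947 / 574983990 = 11.92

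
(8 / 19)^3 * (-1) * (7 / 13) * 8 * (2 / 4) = -14336 / 89167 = -0.16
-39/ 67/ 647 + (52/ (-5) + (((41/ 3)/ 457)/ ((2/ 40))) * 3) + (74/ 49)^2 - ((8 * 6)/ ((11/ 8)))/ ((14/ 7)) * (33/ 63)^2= -7930265176373/ 713474905395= -11.11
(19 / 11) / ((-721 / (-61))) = 0.15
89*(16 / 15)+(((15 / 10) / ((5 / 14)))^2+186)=22393 / 75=298.57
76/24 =19/6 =3.17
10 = 10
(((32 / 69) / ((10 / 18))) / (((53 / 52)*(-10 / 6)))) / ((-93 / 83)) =0.44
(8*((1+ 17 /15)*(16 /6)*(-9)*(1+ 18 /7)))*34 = -348160 /7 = -49737.14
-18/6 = -3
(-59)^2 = 3481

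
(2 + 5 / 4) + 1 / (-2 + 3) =17 / 4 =4.25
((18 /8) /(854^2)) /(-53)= -9 /154614992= -0.00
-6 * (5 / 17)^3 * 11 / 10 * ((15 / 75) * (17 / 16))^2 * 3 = -99 / 4352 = -0.02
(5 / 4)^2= 25 / 16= 1.56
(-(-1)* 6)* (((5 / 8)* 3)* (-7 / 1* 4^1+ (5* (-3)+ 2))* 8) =-3690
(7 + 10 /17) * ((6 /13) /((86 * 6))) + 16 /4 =1771 /442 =4.01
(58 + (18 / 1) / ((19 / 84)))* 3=7842 / 19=412.74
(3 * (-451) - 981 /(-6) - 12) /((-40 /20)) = 2403 /4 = 600.75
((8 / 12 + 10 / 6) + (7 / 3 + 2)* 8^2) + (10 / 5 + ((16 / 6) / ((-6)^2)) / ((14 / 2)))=53237 / 189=281.68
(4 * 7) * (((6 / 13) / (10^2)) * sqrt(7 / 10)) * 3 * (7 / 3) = 147 * sqrt(70) / 1625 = 0.76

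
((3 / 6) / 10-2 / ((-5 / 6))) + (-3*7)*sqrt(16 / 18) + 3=109 / 20-14*sqrt(2)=-14.35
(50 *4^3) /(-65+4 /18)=-28800 /583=-49.40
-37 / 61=-0.61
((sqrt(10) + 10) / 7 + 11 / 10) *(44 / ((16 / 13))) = 143 *sqrt(10) / 28 + 25311 / 280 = 106.55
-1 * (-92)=92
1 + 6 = 7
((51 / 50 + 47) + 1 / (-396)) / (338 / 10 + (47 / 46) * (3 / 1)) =179239 / 137610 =1.30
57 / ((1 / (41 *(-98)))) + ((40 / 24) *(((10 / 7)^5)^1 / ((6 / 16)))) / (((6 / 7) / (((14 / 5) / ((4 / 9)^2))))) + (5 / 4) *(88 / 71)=-5566782448 / 24353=-228587.13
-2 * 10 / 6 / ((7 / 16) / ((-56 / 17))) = 1280 / 51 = 25.10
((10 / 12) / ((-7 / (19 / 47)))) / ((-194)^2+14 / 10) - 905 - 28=-346591902229 / 371481138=-933.00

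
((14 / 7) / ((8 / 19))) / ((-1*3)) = -19 / 12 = -1.58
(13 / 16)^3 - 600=-2455403 / 4096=-599.46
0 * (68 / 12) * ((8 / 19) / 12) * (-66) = 0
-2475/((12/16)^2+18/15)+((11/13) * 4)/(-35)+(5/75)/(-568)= -51174648149/36440040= -1404.35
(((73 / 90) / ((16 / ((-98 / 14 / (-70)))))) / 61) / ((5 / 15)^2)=73 / 97600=0.00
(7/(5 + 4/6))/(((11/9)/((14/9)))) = 294/187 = 1.57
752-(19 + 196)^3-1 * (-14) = -9937609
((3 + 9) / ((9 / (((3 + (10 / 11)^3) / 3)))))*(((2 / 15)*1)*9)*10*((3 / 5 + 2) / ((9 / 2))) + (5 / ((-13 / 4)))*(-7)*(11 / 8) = 123183013 / 4671810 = 26.37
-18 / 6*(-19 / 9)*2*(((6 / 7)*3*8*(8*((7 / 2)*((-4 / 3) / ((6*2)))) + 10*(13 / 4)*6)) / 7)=1050016 / 147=7142.97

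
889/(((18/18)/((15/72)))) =4445/24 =185.21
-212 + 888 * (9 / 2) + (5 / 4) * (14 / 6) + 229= 4015.92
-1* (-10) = 10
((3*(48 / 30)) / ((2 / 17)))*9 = 1836 / 5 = 367.20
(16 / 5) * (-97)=-1552 / 5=-310.40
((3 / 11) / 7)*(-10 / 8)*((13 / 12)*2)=-65 / 616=-0.11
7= 7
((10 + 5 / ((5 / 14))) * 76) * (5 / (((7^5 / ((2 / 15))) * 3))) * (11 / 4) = 3344 / 50421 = 0.07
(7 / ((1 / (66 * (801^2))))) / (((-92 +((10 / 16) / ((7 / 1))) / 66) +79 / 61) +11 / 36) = -200488773947616 / 61142321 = -3279050.76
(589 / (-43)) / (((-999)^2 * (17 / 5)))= -2945 / 729538731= -0.00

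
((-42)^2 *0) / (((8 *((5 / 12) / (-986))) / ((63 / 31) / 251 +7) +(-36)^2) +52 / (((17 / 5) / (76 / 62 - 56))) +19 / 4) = 0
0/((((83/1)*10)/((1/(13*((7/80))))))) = 0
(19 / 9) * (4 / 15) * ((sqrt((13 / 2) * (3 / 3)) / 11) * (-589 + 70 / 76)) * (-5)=2483 * sqrt(26) / 33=383.66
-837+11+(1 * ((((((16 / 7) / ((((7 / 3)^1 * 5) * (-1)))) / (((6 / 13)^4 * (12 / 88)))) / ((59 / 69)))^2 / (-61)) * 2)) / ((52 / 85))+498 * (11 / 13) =-11550111510467326 / 24158329662285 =-478.10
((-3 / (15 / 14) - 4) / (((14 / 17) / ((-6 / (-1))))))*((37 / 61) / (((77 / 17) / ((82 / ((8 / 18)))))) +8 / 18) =-1246.09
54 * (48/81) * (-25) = -800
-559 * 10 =-5590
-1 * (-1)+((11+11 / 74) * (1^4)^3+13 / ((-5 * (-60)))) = 135331 / 11100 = 12.19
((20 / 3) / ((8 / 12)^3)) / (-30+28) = -11.25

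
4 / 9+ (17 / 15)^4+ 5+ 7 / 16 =7.53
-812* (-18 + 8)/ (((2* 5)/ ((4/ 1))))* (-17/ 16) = -3451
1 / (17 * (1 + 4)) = 1 / 85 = 0.01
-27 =-27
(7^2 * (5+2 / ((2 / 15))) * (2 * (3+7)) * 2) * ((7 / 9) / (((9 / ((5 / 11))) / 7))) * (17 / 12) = 40817000 / 2673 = 15270.11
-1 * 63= -63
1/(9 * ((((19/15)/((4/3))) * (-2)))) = -0.06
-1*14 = -14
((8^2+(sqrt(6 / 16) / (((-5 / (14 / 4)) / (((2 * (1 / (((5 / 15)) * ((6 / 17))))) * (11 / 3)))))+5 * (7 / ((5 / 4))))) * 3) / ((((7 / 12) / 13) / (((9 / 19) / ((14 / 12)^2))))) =13950144 / 6517-1181466 * sqrt(6) / 4655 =1518.88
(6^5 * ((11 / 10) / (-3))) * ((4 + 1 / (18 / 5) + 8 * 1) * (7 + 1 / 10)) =-6213636 / 25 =-248545.44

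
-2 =-2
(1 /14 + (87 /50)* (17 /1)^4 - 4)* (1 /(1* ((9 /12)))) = 101725828 /525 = 193763.48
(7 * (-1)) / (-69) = 7 / 69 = 0.10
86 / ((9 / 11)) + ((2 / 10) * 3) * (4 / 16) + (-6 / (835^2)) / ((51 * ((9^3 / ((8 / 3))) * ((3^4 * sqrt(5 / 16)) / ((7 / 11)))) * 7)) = 18947 / 180 - 64 * sqrt(5) / 115483081465125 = 105.26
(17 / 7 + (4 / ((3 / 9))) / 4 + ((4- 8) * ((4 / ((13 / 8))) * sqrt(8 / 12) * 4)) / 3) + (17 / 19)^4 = 5536845 / 912247- 512 * sqrt(6) / 117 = -4.65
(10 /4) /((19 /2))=5 /19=0.26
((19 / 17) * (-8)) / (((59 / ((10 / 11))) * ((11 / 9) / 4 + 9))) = -10944 / 739211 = -0.01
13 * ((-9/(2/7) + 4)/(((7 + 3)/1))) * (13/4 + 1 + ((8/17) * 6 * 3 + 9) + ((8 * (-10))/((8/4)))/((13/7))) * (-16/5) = 1771/85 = 20.84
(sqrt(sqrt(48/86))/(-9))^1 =-3^(1/4) * 86^(3/4)/387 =-0.10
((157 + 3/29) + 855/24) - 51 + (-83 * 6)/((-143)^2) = 672268033/4744168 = 141.70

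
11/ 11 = 1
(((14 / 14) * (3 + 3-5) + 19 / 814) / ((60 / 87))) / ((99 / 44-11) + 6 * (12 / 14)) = -169099 / 411070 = -0.41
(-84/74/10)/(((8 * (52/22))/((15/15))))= -231/38480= -0.01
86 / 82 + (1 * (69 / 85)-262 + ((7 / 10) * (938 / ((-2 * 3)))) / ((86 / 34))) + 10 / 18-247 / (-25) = -292.97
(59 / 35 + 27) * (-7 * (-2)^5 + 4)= 228912 / 35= 6540.34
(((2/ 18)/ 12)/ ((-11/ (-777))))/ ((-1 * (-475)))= 259/ 188100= 0.00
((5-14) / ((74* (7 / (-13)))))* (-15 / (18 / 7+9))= -65 / 222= -0.29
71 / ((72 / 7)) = 497 / 72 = 6.90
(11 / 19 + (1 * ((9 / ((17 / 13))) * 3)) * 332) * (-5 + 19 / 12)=-90786095 / 3876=-23422.63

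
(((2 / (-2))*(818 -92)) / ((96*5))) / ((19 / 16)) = -121 / 95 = -1.27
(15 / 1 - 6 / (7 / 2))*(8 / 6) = 124 / 7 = 17.71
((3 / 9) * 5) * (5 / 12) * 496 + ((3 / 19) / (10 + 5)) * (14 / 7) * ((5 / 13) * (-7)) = 765574 / 2223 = 344.39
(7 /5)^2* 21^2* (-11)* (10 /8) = -237699 /20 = -11884.95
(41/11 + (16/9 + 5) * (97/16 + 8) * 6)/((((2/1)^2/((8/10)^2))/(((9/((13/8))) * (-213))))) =-388407204/3575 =-108645.37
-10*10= -100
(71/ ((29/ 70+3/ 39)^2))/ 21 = 8399300/ 599427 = 14.01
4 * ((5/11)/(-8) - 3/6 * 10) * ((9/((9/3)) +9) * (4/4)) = -2670/11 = -242.73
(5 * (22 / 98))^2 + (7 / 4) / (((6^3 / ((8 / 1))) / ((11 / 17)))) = 5738777 / 4408236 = 1.30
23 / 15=1.53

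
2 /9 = 0.22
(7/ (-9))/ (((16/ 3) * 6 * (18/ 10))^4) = -4375/ 61917364224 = -0.00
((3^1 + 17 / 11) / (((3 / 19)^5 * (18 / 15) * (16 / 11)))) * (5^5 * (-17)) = -16442844921875 / 11664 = -1409708926.77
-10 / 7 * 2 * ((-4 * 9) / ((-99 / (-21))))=240 / 11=21.82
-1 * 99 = -99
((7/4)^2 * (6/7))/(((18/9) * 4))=21/64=0.33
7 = 7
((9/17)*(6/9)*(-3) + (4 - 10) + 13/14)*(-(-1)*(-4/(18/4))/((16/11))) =16049/4284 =3.75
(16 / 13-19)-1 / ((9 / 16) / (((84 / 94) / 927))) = -30196229 / 1699191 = -17.77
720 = 720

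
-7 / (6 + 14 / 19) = -133 / 128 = -1.04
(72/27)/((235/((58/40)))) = 58/3525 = 0.02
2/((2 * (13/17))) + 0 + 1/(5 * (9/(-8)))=661/585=1.13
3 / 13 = 0.23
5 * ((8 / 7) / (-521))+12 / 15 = 14388 / 18235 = 0.79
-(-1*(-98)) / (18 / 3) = -16.33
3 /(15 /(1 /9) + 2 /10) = 15 /676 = 0.02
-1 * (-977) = 977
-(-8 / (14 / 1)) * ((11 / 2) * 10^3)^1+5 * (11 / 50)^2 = 11000847 / 3500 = 3143.10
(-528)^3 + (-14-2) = -147197968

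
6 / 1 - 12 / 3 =2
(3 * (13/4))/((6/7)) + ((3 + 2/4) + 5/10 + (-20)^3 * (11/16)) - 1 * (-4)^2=-44005/8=-5500.62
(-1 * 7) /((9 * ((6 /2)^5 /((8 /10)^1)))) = -28 /10935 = -0.00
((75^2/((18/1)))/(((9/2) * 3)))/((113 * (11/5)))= 0.09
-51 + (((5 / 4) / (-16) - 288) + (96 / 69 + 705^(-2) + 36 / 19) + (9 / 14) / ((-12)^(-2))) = -23666723422399 / 97305566400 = -243.22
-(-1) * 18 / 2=9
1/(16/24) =3/2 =1.50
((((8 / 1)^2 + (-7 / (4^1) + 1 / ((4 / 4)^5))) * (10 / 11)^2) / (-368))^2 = 0.02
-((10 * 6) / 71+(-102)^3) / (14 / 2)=75345708 / 497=151601.02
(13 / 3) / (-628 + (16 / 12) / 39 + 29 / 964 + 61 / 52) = -244374 / 35345653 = -0.01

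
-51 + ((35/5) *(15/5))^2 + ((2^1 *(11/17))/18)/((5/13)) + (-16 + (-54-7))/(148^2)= 6538131767/16756560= 390.18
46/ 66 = 23/ 33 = 0.70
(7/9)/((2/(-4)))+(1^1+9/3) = 22/9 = 2.44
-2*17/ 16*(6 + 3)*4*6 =-459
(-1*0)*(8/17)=0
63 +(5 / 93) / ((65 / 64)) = 76231 / 1209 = 63.05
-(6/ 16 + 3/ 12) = -5/ 8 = -0.62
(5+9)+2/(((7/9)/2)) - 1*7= 85/7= 12.14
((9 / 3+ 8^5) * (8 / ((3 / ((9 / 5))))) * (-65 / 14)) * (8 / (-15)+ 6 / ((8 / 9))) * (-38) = 6038450002 / 35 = 172527142.91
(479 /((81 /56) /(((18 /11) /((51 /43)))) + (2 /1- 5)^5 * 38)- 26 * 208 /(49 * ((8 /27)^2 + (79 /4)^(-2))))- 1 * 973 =-122851502224814333 /55980649771515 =-2194.54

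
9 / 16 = 0.56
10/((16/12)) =15/2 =7.50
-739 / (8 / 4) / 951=-739 / 1902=-0.39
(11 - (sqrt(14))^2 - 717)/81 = -80/9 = -8.89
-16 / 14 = -8 / 7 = -1.14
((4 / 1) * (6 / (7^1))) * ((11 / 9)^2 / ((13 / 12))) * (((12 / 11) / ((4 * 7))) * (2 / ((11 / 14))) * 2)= 256 / 273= 0.94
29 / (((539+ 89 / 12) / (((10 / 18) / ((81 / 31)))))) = 17980 / 1593351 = 0.01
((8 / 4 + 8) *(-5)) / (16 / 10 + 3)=-250 / 23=-10.87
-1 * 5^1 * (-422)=2110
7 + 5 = 12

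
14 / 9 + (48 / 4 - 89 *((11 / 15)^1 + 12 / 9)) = -7667 / 45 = -170.38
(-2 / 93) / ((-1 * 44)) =1 / 2046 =0.00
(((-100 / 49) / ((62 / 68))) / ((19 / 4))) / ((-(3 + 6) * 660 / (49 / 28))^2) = -17 / 415640808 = -0.00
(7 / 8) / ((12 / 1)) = 7 / 96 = 0.07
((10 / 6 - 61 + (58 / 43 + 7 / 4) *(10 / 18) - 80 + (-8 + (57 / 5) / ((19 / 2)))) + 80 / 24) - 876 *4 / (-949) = -13823791 / 100620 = -137.39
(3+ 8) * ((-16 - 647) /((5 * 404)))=-7293 /2020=-3.61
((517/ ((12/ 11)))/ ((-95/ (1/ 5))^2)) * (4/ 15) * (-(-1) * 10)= 11374/ 2030625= 0.01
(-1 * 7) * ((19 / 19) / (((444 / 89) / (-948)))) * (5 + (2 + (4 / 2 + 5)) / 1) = 689038 / 37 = 18622.65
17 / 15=1.13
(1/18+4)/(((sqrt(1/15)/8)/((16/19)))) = 4672* sqrt(15)/171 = 105.82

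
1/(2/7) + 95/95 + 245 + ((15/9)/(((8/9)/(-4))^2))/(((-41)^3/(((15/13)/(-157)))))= 140386427503/562671044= 249.50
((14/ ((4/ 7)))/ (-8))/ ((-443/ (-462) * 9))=-0.35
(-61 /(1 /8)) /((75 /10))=-65.07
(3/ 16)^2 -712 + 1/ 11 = -2004637/ 2816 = -711.87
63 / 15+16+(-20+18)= 91 / 5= 18.20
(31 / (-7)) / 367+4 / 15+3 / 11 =223526 / 423885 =0.53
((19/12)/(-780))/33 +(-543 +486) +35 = -6795379/308880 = -22.00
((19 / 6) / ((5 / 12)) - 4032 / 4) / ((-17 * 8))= 2501 / 340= 7.36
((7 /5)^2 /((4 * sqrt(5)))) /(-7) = -7 * sqrt(5) /500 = -0.03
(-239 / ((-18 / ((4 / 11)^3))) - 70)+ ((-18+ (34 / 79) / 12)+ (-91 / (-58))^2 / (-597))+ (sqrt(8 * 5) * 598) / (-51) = -55324719911825 / 633514733676 - 1196 * sqrt(10) / 51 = -161.49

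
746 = 746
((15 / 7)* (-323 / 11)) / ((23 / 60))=-290700 / 1771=-164.14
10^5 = 100000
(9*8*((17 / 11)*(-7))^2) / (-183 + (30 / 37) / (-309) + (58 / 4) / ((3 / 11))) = -1371411216 / 21131077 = -64.90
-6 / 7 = -0.86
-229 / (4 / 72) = -4122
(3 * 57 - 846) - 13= -688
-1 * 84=-84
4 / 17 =0.24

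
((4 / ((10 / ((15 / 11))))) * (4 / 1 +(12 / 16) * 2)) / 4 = 3 / 4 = 0.75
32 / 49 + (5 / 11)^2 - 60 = -59.14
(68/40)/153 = 0.01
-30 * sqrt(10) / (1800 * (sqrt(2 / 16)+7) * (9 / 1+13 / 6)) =-28 * sqrt(10) / 130985+2 * sqrt(5) / 130985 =-0.00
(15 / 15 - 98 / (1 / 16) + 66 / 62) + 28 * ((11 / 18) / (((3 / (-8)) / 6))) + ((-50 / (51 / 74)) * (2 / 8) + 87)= -8399144 / 4743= -1770.85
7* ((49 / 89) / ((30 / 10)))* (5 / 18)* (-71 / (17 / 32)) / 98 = -19880 / 40851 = -0.49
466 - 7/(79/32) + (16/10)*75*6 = 1183.16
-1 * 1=-1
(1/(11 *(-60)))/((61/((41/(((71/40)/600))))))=-0.34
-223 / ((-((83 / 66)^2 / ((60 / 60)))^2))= 4231366128 / 47458321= 89.16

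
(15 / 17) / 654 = 5 / 3706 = 0.00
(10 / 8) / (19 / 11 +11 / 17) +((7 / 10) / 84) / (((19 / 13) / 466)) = 3.18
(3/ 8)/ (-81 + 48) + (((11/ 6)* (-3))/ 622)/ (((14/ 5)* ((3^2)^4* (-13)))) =-23210282/ 2042511471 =-0.01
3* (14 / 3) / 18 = 0.78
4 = 4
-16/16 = -1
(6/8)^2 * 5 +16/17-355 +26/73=-6967275/19856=-350.89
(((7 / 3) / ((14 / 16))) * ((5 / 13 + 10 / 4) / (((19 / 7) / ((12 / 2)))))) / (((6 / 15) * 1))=10500 / 247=42.51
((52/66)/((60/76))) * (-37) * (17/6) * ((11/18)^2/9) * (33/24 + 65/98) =-1365485407/154314720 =-8.85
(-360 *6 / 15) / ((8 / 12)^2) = -324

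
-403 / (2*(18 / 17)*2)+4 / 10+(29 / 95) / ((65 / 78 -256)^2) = -94.75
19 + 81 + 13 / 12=1213 / 12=101.08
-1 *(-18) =18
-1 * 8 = -8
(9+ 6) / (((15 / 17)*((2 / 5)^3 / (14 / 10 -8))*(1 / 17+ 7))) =-15895 / 64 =-248.36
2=2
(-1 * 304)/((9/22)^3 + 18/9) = -3236992/22025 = -146.97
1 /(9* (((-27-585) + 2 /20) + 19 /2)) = -5 /27108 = -0.00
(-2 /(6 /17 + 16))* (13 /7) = -221 /973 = -0.23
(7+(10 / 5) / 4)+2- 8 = 3 / 2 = 1.50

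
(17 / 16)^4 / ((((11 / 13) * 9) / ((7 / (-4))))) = -7600411 / 25952256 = -0.29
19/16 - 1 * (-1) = 35/16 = 2.19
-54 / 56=-27 / 28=-0.96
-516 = -516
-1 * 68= -68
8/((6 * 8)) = 1/6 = 0.17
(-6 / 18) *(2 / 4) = -1 / 6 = -0.17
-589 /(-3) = 589 /3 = 196.33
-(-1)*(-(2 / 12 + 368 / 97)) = -2305 / 582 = -3.96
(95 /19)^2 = 25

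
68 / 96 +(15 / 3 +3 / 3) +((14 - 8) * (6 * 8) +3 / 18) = 294.88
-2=-2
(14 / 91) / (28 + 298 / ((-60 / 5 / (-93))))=4 / 60775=0.00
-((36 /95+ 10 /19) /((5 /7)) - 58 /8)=11367 /1900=5.98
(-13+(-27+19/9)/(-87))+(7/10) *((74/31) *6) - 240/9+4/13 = -45828899/1577745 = -29.05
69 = 69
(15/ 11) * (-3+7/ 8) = -255/ 88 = -2.90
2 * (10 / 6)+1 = 13 / 3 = 4.33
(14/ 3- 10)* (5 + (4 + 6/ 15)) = -752/ 15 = -50.13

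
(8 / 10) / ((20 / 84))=84 / 25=3.36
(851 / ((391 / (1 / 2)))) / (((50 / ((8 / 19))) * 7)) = 74 / 56525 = 0.00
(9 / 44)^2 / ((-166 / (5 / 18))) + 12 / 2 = 3856467 / 642752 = 6.00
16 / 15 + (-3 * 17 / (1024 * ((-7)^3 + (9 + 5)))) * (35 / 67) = 51597041 / 48368640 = 1.07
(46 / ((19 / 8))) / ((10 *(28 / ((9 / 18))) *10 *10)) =23 / 66500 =0.00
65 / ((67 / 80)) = 5200 / 67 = 77.61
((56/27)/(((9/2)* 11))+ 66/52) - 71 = -4843237/69498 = -69.69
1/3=0.33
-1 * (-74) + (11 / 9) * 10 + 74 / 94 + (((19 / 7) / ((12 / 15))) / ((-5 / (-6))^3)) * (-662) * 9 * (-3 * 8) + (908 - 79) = 62126049616 / 74025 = 839257.68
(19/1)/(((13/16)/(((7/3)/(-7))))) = -304/39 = -7.79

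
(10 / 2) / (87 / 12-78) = -20 / 283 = -0.07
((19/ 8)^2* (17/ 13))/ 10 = 6137/ 8320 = 0.74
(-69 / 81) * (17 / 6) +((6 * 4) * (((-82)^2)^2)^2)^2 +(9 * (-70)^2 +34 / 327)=42499677454675708017508428223873657625 / 17658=2406822825613076680117138000000000.00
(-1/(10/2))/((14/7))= -0.10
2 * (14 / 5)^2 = 15.68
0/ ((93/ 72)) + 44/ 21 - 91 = -1867/ 21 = -88.90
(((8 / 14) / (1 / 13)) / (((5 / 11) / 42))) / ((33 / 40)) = 832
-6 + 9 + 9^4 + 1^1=6565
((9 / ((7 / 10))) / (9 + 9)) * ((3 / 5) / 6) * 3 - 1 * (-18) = 255 / 14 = 18.21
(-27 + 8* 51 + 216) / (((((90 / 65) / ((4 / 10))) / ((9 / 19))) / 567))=46320.92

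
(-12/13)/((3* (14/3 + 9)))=-12/533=-0.02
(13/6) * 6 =13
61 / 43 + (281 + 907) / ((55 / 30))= 27925 / 43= 649.42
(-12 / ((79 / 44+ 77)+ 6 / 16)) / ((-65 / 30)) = 0.07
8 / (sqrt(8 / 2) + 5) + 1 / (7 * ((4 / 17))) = 1.75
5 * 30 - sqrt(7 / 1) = 150 - sqrt(7) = 147.35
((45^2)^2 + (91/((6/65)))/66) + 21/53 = 86064239311/20988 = 4100640.33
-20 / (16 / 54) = -67.50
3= 3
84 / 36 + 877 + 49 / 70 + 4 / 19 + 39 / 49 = 24607441 / 27930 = 881.04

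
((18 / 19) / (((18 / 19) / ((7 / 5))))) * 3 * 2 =42 / 5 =8.40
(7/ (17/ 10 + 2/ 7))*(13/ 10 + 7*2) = 7497/ 139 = 53.94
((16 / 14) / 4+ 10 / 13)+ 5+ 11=1552 / 91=17.05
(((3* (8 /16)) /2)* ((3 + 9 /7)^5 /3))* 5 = 30375000 /16807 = 1807.28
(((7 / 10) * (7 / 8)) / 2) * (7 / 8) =343 / 1280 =0.27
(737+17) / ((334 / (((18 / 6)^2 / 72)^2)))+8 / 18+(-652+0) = -651.52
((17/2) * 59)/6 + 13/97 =97447/1164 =83.72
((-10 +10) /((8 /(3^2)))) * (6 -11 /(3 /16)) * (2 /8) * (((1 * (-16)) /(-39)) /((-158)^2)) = 0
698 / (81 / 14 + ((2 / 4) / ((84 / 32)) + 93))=29316 / 4157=7.05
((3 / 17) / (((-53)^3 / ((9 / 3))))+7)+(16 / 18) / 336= 6699312721 / 956683602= 7.00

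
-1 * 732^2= -535824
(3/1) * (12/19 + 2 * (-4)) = -420/19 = -22.11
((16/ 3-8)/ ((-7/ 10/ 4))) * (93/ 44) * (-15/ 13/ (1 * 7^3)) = -37200/ 343343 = -0.11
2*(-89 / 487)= -178 / 487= -0.37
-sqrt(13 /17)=-sqrt(221) /17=-0.87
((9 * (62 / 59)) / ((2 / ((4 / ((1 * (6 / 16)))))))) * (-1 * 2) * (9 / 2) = -26784 / 59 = -453.97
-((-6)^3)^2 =-46656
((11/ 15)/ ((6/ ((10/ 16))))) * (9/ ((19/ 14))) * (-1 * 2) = -77/ 76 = -1.01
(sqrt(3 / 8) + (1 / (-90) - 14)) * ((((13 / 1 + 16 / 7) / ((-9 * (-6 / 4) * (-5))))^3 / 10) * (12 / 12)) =0.02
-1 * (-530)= 530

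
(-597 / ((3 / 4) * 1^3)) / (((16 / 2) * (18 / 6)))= -199 / 6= -33.17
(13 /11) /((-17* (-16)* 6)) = 13 /17952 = 0.00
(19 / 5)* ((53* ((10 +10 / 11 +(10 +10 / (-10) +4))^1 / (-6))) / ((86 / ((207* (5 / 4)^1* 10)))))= -91370145 / 3784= -24146.44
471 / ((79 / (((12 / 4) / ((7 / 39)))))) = 55107 / 553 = 99.65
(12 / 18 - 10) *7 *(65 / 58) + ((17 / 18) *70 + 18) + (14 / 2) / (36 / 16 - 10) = 80825 / 8091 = 9.99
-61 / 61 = -1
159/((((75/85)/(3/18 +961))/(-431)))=-74650162.57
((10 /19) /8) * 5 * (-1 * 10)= -125 /38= -3.29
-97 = -97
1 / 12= 0.08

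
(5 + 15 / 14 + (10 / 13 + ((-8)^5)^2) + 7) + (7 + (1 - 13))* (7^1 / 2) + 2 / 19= 1856499607551 / 1729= 1073741820.45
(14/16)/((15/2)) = 7/60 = 0.12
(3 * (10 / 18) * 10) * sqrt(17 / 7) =25.97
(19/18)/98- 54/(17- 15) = -47609/1764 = -26.99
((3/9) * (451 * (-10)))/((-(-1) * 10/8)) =-3608/3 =-1202.67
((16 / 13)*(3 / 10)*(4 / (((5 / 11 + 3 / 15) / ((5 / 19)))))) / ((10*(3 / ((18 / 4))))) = 22 / 247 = 0.09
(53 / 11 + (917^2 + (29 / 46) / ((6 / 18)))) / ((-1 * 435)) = -425493229 / 220110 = -1933.09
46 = 46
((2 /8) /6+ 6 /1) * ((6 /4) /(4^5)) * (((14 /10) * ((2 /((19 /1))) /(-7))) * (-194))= 2813 /77824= 0.04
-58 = -58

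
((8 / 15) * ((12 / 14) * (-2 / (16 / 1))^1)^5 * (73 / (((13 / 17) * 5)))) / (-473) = 100521 / 330707977600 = 0.00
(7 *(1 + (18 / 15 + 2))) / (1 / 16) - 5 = 2327 / 5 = 465.40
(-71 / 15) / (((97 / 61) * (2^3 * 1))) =-4331 / 11640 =-0.37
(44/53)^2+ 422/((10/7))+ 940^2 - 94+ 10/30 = 37239015074/42135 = 883802.42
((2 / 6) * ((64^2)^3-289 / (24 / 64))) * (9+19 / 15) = 31748397895984 / 135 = 235173317748.03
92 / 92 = 1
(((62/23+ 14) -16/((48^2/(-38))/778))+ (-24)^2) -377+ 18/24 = 174605/414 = 421.75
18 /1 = 18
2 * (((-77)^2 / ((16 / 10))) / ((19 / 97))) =2875565 / 76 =37836.38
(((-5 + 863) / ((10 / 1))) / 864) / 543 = 143 / 781920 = 0.00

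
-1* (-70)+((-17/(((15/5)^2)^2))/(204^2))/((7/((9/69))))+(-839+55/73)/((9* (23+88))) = 1987862602643/28742572656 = 69.16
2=2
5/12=0.42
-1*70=-70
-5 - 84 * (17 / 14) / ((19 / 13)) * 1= -1421 / 19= -74.79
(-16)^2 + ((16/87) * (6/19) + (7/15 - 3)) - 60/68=252.64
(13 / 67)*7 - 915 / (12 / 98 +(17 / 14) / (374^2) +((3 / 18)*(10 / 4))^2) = -889401495451 / 287912333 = -3089.14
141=141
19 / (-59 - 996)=-19 / 1055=-0.02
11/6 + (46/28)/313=12085/6573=1.84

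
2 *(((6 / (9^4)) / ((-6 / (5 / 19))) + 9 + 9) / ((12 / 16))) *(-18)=-35901712 / 41553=-864.00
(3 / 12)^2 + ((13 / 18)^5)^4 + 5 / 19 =79240805900673468893668483 / 242216488111525485314310144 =0.33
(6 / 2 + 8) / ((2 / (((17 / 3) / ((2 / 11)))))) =2057 / 12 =171.42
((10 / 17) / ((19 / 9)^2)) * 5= 4050 / 6137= 0.66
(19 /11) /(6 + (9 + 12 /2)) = 19 /231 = 0.08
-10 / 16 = -5 / 8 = -0.62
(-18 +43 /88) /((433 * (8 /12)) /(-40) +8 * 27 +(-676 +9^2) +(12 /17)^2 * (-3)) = 6680235 /147904174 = 0.05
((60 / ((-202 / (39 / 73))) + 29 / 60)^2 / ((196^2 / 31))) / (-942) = -639401123359 / 7081968880898956800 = -0.00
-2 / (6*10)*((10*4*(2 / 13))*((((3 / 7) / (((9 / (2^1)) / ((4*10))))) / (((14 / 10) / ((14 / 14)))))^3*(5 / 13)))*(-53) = 135680000000 / 1610497161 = 84.25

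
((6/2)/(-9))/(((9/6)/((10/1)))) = -20/9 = -2.22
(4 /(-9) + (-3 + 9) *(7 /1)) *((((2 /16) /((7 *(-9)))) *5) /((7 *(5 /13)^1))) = -2431 /15876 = -0.15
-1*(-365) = 365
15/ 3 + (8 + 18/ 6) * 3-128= -90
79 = 79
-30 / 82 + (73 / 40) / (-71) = -0.39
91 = 91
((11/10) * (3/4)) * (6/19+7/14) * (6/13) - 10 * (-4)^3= 6326269/9880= 640.31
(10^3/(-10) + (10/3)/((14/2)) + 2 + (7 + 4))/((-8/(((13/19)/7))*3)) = 23621/67032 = 0.35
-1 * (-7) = 7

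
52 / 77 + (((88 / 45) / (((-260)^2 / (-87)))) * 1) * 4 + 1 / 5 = 4222349 / 4879875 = 0.87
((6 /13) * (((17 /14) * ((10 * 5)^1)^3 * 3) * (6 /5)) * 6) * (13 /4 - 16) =-1755675000 /91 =-19293131.87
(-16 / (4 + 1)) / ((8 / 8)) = -16 / 5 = -3.20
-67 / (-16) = 67 / 16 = 4.19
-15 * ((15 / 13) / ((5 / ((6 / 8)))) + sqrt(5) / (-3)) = -135 / 52 + 5 * sqrt(5) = 8.58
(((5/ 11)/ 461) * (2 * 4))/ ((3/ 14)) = 560/ 15213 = 0.04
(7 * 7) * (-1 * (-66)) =3234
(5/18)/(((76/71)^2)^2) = 127058405/600519168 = 0.21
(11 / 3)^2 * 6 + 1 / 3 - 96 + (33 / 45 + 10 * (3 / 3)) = -64 / 15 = -4.27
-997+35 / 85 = -16942 / 17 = -996.59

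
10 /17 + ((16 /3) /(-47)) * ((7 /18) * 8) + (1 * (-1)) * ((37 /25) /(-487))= 62574151 /262651275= 0.24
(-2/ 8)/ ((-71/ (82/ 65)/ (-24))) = -0.11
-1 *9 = -9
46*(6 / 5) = 276 / 5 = 55.20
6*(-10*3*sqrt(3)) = -180*sqrt(3) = -311.77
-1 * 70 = -70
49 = 49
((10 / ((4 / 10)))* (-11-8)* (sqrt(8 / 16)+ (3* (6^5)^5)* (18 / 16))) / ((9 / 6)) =-30384870331987368345600-475* sqrt(2) / 3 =-30384870331987368345823.92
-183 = -183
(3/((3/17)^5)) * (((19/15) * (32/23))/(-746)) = -431636528/10423485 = -41.41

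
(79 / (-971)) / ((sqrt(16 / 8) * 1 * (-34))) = 79 * sqrt(2) / 66028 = 0.00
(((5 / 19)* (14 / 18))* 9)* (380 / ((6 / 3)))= 350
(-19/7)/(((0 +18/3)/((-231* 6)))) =627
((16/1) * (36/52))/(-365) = -144/4745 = -0.03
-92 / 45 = -2.04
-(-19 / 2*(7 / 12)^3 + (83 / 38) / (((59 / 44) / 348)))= -2188802731 / 3874176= -564.97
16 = 16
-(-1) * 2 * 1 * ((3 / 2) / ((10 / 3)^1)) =9 / 10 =0.90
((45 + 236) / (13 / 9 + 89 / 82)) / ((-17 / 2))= -414756 / 31739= -13.07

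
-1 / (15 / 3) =-1 / 5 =-0.20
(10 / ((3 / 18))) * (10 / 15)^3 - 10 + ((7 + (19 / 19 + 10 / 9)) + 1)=161 / 9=17.89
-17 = -17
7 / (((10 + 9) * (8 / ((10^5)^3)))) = 875000000000000 / 19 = 46052631578947.37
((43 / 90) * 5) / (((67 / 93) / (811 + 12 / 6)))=361243 / 134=2695.84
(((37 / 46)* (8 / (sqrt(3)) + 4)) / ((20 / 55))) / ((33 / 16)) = 296 / 69 + 592* sqrt(3) / 207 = 9.24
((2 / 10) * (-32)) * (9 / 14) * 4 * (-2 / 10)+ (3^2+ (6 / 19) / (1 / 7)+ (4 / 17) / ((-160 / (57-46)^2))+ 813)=374115919 / 452200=827.32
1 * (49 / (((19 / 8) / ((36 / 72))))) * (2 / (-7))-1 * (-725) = 13719 / 19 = 722.05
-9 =-9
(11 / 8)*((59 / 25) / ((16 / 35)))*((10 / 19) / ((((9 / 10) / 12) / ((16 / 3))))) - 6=44404 / 171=259.67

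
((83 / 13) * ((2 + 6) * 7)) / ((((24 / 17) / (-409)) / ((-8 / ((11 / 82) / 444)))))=392205713984 / 143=2742697300.59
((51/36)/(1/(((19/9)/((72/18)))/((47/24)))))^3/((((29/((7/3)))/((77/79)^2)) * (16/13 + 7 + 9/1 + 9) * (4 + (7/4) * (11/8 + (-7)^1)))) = -35355428836/1273961287743759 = -0.00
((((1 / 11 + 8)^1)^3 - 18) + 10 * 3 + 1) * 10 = 7222720 / 1331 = 5426.54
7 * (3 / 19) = 21 / 19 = 1.11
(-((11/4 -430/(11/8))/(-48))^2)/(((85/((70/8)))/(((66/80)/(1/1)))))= -1302156247/367656960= -3.54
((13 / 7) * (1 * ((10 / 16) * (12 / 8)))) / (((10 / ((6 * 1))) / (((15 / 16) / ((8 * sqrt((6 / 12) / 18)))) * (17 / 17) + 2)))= 20241 / 7168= 2.82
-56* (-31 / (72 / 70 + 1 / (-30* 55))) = 646800 / 383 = 1688.77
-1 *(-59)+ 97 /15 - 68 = -38 /15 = -2.53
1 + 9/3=4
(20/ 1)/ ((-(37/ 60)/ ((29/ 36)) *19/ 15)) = -14500/ 703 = -20.63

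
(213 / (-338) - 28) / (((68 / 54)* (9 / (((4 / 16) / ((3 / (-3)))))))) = 29031 / 45968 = 0.63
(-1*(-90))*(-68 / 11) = -6120 / 11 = -556.36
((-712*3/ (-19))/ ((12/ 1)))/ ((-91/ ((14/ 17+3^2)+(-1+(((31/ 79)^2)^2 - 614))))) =71325086557838/ 1144859730833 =62.30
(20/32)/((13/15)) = 75/104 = 0.72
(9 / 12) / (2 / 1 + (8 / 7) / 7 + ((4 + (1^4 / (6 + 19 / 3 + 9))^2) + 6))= 0.06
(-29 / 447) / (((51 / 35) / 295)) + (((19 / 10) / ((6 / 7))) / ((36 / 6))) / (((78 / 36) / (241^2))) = 58622699527 / 5927220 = 9890.42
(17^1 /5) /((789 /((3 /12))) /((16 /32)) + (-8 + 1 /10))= 34 /63041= 0.00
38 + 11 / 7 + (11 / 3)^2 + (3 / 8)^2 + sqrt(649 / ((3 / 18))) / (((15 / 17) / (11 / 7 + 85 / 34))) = 214327 / 4032 + 323* sqrt(3894) / 70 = 341.10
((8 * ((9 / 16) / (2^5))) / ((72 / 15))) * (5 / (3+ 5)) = 75 / 4096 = 0.02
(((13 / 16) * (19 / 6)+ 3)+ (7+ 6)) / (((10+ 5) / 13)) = 23179 / 1440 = 16.10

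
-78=-78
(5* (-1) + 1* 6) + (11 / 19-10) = -160 / 19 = -8.42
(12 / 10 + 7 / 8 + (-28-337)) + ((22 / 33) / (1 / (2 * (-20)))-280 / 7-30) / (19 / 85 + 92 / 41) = -414921049 / 1031880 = -402.10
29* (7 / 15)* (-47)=-9541 / 15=-636.07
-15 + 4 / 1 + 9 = -2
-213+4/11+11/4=-9235/44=-209.89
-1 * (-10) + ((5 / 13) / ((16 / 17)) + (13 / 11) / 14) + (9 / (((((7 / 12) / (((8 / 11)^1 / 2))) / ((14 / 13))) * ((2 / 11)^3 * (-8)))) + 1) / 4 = -331057 / 16016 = -20.67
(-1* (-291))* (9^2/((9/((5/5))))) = 2619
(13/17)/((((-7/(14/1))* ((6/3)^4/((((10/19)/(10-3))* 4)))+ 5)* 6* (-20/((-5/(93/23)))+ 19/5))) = -7475/25303752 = -0.00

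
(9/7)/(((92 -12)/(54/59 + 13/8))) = 10791/264320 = 0.04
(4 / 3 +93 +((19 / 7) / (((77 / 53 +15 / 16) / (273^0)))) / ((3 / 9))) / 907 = 4160495 / 38608269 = 0.11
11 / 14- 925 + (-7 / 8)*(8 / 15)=-194183 / 210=-924.68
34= 34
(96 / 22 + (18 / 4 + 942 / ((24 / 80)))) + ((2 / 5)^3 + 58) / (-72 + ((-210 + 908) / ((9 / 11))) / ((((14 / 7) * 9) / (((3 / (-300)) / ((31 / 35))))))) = 3148.06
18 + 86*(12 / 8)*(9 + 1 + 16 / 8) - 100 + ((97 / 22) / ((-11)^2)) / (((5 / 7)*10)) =195125279 / 133100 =1466.01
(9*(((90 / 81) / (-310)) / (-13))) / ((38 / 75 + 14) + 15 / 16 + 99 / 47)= 56400 / 398909953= 0.00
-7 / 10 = -0.70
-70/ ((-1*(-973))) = -10/ 139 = -0.07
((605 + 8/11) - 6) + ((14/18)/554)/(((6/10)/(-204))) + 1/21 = 599.30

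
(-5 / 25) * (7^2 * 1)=-49 / 5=-9.80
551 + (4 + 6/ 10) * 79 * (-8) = -11781/ 5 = -2356.20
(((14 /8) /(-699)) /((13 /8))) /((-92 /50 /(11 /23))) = 1925 /4807023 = 0.00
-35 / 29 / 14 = -5 / 58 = -0.09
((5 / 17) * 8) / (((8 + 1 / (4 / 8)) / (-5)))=-20 / 17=-1.18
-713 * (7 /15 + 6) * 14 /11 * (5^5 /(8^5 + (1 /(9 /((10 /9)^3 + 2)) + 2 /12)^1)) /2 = -1323482186250 /4729876789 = -279.81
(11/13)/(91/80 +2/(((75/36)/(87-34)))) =0.02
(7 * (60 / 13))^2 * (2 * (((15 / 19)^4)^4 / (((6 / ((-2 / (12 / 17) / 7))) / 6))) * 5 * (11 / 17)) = -3034604660339355468750000 / 48746598892927977338089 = -62.25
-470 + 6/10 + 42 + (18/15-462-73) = -4806/5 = -961.20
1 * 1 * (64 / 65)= 64 / 65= 0.98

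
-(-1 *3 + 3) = 0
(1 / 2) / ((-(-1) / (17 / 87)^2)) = 289 / 15138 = 0.02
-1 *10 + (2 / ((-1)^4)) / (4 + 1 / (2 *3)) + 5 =-113 / 25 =-4.52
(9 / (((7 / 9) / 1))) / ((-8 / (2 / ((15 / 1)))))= -27 / 140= -0.19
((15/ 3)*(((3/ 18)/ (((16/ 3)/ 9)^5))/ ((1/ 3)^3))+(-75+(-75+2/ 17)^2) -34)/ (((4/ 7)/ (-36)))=-221699569378833/ 606076928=-365794.44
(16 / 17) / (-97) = -16 / 1649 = -0.01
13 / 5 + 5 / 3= 64 / 15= 4.27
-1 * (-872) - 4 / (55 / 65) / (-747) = 7165276 / 8217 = 872.01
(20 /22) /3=10 /33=0.30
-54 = -54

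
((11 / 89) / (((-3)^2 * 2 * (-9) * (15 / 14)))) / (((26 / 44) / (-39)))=1694 / 36045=0.05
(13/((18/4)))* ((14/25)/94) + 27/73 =298811/771975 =0.39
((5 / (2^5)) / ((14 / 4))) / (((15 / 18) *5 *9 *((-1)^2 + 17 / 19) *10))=19 / 302400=0.00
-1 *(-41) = 41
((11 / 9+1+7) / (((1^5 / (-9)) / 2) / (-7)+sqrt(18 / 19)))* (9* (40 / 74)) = -3974040 / 10572713+79062480* sqrt(38) / 10572713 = 45.72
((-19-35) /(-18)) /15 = 1 /5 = 0.20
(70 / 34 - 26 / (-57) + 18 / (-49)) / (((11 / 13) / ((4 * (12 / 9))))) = 21209968 / 1566873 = 13.54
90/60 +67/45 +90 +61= 13859/90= 153.99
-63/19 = -3.32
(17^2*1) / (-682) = -0.42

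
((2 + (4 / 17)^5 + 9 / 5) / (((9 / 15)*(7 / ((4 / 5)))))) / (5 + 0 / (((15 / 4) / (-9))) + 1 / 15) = 3854629 / 26977283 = 0.14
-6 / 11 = -0.55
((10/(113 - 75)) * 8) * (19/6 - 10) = -820/57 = -14.39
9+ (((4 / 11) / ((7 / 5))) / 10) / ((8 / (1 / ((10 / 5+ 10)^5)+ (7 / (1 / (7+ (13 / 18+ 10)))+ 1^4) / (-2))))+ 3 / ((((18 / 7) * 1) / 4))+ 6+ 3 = 1721620225 / 76640256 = 22.46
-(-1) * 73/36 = 73/36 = 2.03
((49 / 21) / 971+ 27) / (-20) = -39329 / 29130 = -1.35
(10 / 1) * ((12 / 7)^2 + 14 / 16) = 7475 / 196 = 38.14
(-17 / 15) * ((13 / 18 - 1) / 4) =17 / 216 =0.08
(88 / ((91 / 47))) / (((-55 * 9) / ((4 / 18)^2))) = -1504 / 331695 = -0.00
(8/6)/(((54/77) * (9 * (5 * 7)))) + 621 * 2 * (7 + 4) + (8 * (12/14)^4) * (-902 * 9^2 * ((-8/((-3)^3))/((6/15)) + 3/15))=-2477925845252/8751645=-283138.30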